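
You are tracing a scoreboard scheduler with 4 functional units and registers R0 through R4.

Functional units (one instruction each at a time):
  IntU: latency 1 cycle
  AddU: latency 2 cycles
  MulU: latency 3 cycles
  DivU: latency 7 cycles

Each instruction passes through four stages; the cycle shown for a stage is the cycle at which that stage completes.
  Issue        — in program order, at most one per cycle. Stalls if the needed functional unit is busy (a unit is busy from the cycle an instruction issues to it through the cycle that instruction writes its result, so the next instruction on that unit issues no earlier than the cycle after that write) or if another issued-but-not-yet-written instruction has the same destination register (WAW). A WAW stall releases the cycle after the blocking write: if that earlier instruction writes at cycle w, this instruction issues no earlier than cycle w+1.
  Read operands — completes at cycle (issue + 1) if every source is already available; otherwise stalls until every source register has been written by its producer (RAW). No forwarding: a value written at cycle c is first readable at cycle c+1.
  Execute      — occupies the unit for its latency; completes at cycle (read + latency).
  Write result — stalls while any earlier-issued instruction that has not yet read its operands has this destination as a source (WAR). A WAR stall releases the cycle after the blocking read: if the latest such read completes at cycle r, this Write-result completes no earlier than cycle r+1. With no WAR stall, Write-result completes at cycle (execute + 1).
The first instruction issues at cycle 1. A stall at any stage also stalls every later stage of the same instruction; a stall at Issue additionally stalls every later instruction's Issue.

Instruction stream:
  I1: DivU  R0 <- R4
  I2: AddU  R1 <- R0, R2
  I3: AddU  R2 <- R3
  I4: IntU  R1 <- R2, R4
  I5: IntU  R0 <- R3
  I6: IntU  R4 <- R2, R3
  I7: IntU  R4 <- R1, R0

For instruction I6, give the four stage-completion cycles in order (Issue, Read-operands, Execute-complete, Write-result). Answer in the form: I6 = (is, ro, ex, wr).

  I1 | 1 | 2 | 9 | 10
  I2 | 2 | 11 | 13 | 14   RAW R0: wait I1 write@10
  I3 | 15 | 16 | 18 | 19   struct: AddU busy until I2 writes@14
  I4 | 16 | 20 | 21 | 22   RAW R2: wait I3 write@19
  I5 | 23 | 24 | 25 | 26   struct: IntU busy until I4 writes@22
  I6 | 27 | 28 | 29 | 30   struct: IntU busy until I5 writes@26
  I7 | 31 | 32 | 33 | 34   struct: IntU busy until I6 writes@30

I6 = (27, 28, 29, 30)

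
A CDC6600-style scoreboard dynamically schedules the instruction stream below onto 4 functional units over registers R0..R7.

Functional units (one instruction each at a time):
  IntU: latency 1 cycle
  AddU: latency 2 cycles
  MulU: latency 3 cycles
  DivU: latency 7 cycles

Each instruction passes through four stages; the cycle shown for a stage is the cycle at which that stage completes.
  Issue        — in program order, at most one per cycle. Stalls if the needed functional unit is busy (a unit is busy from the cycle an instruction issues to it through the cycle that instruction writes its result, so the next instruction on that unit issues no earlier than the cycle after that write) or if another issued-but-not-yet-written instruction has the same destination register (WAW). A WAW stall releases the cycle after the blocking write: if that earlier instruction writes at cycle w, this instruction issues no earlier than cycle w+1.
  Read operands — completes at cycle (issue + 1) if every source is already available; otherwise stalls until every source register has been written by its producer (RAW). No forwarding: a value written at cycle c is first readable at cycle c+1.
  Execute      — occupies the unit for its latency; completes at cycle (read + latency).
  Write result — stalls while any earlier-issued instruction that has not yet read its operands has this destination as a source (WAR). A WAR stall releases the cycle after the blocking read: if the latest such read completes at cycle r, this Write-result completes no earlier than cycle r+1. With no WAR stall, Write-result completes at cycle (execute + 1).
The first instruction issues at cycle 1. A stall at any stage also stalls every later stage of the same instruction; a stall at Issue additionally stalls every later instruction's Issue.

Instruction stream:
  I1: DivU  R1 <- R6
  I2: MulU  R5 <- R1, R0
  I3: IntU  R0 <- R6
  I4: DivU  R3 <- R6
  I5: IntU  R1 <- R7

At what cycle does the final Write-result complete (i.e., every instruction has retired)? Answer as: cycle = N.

[I1] 1/2/9/10
[I2] 2/11/14/15  (RAW R1: wait I1 write@10)
[I3] 3/4/5/12  (WAR R0: wait I2 read@11)
[I4] 11/12/19/20  (struct: DivU busy until I1 writes@10)
[I5] 13/14/15/16  (struct: IntU busy until I3 writes@12)

cycle = 20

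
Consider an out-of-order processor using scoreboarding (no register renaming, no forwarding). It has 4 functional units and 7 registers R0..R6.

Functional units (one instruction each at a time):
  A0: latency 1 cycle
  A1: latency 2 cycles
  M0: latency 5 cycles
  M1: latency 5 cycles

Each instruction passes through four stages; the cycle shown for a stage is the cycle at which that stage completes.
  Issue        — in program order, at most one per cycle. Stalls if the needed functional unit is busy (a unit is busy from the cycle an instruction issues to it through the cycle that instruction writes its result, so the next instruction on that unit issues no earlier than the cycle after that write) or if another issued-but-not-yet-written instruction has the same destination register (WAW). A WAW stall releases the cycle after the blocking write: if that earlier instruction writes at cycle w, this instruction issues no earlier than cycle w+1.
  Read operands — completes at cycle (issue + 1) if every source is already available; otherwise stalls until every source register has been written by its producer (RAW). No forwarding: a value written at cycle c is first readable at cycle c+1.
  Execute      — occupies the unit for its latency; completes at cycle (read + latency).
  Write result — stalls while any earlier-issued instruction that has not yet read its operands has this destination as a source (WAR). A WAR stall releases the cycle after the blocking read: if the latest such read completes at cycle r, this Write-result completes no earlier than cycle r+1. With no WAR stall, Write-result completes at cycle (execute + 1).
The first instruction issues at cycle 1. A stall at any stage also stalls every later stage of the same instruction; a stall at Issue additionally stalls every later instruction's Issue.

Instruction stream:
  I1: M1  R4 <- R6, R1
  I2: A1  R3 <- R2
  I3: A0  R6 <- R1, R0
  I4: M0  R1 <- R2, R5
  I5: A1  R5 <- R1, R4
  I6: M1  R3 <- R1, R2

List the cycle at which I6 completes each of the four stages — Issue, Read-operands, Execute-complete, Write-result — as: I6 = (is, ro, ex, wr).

c1: issue I1 (M1)
c2: I1 read-ops · issue I2 (A1)
c3: I2 read-ops · issue I3 (A0)
c4: I3 read-ops · issue I4 (M0)
c5: I2 finished on A1 · I3 finished on A0 · I4 read-ops
c6: I2→R3 · I3→R6
c7: I1 finished on M1 · issue I5 (A1)
c8: I1→R4
c9: issue I6 (M1)
c10: I4 finished on M0
c11: I4→R1
c12: I5 read-ops · I6 read-ops
c14: I5 finished on A1
c15: I5→R5
c17: I6 finished on M1
c18: I6→R3

I6 = (9, 12, 17, 18)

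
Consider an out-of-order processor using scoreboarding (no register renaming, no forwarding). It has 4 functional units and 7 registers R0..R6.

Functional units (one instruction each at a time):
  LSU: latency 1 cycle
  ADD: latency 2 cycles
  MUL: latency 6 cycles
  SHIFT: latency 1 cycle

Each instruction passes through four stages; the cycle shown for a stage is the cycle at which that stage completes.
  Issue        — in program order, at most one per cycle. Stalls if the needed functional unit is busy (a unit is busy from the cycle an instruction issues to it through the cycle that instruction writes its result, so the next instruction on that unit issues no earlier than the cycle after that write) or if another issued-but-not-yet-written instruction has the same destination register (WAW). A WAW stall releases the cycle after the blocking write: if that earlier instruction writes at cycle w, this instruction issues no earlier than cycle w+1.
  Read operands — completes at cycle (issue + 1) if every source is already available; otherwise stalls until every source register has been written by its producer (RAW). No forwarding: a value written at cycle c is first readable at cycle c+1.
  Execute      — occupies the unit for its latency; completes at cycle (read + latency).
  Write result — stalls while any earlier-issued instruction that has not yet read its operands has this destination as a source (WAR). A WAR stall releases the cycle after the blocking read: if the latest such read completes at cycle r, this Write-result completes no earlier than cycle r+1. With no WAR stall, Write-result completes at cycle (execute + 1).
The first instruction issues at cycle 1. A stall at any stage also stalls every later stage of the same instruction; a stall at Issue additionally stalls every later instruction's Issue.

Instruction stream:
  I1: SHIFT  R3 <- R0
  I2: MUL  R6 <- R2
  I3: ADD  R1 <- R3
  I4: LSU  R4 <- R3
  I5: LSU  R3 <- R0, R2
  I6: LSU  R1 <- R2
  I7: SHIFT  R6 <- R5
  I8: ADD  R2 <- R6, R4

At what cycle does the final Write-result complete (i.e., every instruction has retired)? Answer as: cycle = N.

I1 -> (1, 2, 3, 4)
I2 -> (2, 3, 9, 10)
I3 -> (3, 5, 7, 8)  // RAW R3: wait I1 write@4
I4 -> (4, 5, 6, 7)
I5 -> (8, 9, 10, 11)  // struct: LSU busy until I4 writes@7
I6 -> (12, 13, 14, 15)  // struct: LSU busy until I5 writes@11
I7 -> (13, 14, 15, 16)
I8 -> (14, 17, 19, 20)  // RAW R6: wait I7 write@16

cycle = 20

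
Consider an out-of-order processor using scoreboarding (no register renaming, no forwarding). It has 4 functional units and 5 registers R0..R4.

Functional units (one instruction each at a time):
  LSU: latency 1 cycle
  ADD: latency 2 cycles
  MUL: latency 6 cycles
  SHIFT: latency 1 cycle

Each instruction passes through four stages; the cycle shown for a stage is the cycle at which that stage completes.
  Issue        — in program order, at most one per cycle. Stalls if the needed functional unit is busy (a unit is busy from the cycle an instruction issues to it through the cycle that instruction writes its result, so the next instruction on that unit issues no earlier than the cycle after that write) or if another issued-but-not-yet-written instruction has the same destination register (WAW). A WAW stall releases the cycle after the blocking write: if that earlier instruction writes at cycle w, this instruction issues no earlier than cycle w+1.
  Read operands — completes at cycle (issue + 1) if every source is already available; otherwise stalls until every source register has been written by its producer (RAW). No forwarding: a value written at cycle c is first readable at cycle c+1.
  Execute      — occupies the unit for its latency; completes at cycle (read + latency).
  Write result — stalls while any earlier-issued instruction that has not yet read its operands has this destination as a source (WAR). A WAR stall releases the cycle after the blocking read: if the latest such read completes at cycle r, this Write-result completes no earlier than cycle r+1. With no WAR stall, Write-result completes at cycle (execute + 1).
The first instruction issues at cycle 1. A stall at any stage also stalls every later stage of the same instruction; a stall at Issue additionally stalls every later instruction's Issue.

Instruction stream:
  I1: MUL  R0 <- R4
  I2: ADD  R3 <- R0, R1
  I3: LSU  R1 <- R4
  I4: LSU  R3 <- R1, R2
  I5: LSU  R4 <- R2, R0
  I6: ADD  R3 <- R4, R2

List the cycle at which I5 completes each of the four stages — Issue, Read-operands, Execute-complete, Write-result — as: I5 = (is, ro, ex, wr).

c1: I1 dispatched to MUL
c2: I1 operands ready; I2 dispatched to ADD
c3: I3 dispatched to LSU
c4: I3 operands ready
c5: I3 complete
c8: I1 complete
c9: R0←I1
c10: I2 operands ready
c11: R1←I3
c12: I2 complete
c13: R3←I2
c14: I4 dispatched to LSU
c15: I4 operands ready
c16: I4 complete
c17: R3←I4
c18: I5 dispatched to LSU
c19: I5 operands ready; I6 dispatched to ADD
c20: I5 complete
c21: R4←I5
c22: I6 operands ready
c24: I6 complete
c25: R3←I6

I5 = (18, 19, 20, 21)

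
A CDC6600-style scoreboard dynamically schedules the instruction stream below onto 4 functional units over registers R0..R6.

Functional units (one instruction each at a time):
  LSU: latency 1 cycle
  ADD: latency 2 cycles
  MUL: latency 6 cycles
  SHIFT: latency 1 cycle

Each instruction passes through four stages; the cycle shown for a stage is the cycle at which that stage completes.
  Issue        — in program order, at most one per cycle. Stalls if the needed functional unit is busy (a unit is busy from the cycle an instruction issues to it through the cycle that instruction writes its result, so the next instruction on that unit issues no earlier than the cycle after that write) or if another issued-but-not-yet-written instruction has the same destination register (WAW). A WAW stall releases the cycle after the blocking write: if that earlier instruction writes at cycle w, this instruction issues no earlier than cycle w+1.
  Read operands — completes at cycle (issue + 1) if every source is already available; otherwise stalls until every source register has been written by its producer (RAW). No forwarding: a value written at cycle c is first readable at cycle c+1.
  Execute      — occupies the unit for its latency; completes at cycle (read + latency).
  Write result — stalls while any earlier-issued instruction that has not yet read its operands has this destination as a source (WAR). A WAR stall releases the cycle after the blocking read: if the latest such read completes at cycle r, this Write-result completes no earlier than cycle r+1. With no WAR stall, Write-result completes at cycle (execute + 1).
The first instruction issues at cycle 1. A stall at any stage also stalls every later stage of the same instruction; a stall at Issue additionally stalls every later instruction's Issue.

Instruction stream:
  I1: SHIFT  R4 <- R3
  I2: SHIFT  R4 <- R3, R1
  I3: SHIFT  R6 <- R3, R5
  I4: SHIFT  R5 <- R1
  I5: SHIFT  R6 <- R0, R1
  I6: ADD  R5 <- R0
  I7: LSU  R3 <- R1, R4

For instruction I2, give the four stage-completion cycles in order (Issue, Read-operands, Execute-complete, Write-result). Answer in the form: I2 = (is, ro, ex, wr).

I2 = (5, 6, 7, 8)

c1: I1 issues→SHIFT
c2: I1 reads
c3: I1 exec-done
c4: I1 writes R4
c5: I2 issues→SHIFT
c6: I2 reads
c7: I2 exec-done
c8: I2 writes R4
c9: I3 issues→SHIFT
c10: I3 reads
c11: I3 exec-done
c12: I3 writes R6
c13: I4 issues→SHIFT
c14: I4 reads
c15: I4 exec-done
c16: I4 writes R5
c17: I5 issues→SHIFT
c18: I5 reads, I6 issues→ADD
c19: I5 exec-done, I6 reads, I7 issues→LSU
c20: I5 writes R6, I7 reads
c21: I6 exec-done, I7 exec-done
c22: I6 writes R5, I7 writes R3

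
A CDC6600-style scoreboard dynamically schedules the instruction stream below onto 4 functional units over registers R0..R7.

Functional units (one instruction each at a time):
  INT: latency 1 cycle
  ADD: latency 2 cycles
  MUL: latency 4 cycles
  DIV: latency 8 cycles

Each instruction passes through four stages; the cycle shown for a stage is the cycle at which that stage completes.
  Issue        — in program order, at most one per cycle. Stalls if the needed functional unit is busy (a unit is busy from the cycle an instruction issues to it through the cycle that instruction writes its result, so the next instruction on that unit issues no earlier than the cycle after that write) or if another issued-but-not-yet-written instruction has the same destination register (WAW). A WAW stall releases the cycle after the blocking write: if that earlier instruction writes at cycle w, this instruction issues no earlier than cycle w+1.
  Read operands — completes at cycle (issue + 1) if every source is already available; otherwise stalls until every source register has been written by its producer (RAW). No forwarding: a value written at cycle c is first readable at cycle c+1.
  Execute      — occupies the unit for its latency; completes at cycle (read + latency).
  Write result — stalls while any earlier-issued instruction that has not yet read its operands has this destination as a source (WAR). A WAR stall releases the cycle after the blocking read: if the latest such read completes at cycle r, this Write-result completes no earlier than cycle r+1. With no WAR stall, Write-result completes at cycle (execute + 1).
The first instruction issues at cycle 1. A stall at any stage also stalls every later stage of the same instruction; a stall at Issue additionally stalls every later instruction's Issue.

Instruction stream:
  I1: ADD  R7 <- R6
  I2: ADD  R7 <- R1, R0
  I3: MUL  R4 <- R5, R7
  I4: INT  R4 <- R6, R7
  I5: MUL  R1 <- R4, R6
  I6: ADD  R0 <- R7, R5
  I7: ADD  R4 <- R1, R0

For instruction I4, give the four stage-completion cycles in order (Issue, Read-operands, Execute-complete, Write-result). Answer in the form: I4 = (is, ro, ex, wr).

[1] I1 issues→ADD
[2] I1 reads
[4] I1 exec-done
[5] I1 writes R7
[6] I2 issues→ADD
[7] I2 reads · I3 issues→MUL
[9] I2 exec-done
[10] I2 writes R7
[11] I3 reads
[15] I3 exec-done
[16] I3 writes R4
[17] I4 issues→INT
[18] I4 reads · I5 issues→MUL
[19] I4 exec-done · I6 issues→ADD
[20] I4 writes R4 · I6 reads
[21] I5 reads
[22] I6 exec-done
[23] I6 writes R0
[24] I7 issues→ADD
[25] I5 exec-done
[26] I5 writes R1
[27] I7 reads
[29] I7 exec-done
[30] I7 writes R4

I4 = (17, 18, 19, 20)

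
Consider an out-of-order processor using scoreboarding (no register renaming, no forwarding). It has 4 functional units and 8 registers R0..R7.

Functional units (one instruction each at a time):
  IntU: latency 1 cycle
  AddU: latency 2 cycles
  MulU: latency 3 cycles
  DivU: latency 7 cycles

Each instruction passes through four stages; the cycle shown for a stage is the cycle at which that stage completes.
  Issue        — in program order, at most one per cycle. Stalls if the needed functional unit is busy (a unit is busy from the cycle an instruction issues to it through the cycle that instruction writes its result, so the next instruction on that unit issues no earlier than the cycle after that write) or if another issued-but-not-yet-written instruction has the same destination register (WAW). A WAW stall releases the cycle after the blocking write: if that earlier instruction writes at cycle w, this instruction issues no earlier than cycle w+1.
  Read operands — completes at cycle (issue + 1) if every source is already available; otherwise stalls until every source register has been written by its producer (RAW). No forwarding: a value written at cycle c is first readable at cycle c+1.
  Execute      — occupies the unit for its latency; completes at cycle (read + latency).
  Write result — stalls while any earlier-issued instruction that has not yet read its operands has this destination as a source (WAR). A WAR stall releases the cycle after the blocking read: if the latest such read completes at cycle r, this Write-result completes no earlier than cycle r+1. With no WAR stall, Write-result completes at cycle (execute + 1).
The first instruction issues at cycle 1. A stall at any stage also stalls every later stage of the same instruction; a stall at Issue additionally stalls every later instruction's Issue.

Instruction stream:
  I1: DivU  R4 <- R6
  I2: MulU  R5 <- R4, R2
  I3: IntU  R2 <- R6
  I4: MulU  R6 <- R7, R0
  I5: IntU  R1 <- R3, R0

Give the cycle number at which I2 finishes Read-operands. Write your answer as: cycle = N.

cycle = 11

t=1  I1 issues→DivU
t=2  I1 reads · I2 issues→MulU
t=3  I3 issues→IntU
t=4  I3 reads
t=5  I3 exec-done
t=9  I1 exec-done
t=10  I1 writes R4
t=11  I2 reads
t=12  I3 writes R2
t=14  I2 exec-done
t=15  I2 writes R5
t=16  I4 issues→MulU
t=17  I4 reads · I5 issues→IntU
t=18  I5 reads
t=19  I5 exec-done
t=20  I4 exec-done · I5 writes R1
t=21  I4 writes R6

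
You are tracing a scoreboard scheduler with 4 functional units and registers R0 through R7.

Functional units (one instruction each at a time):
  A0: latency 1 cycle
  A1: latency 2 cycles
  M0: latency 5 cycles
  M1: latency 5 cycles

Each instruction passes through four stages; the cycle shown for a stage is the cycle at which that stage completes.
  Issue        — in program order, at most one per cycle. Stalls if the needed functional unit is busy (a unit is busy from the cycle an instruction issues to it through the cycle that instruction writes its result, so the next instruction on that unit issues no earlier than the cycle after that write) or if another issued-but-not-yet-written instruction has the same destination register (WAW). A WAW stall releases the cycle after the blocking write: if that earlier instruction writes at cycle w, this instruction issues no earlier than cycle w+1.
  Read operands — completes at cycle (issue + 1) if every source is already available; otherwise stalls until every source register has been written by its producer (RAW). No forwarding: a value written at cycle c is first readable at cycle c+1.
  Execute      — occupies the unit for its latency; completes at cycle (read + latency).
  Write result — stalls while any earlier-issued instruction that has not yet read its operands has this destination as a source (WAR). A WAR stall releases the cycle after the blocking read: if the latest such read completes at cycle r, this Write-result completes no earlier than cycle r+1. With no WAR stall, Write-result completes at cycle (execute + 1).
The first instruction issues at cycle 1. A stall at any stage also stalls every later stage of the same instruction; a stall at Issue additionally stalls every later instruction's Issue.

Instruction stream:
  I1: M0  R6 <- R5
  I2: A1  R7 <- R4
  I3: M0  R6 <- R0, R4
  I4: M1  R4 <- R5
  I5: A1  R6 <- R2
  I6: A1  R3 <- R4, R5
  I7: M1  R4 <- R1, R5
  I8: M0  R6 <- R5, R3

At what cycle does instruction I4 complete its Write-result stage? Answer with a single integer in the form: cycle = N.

t=1  I1→M0
t=2  I1 RO, I2→A1
t=3  I2 RO
t=5  I2 EX
t=6  I2 WR R7
t=7  I1 EX
t=8  I1 WR R6
t=9  I3→M0
t=10  I3 RO, I4→M1
t=11  I4 RO
t=15  I3 EX
t=16  I3 WR R6, I4 EX
t=17  I4 WR R4, I5→A1
t=18  I5 RO
t=20  I5 EX
t=21  I5 WR R6
t=22  I6→A1
t=23  I6 RO, I7→M1
t=24  I7 RO, I8→M0
t=25  I6 EX
t=26  I6 WR R3
t=27  I8 RO
t=29  I7 EX
t=30  I7 WR R4
t=32  I8 EX
t=33  I8 WR R6

cycle = 17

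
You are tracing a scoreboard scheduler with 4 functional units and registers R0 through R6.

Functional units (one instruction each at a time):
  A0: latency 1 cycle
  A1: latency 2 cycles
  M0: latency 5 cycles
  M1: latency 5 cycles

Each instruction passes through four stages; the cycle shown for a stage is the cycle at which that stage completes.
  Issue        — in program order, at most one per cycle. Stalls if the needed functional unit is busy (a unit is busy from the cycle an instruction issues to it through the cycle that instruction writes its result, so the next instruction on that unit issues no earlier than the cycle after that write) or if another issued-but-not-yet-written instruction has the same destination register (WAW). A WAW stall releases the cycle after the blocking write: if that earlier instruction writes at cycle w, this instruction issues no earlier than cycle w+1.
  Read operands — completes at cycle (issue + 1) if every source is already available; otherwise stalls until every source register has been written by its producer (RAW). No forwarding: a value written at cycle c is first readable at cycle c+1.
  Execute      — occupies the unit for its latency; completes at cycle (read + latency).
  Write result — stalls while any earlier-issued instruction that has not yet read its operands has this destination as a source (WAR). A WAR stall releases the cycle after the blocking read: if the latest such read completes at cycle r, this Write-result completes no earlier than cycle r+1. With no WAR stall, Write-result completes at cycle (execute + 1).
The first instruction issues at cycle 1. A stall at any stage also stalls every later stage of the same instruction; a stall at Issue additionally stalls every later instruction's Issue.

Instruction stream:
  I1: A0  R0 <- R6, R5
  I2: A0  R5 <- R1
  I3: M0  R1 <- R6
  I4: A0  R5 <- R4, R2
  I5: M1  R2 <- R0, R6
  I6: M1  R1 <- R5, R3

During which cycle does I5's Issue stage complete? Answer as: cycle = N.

I1  is:1  ro:2  ex:3  wr:4
I2  is:5  ro:6  ex:7  wr:8  — struct: A0 busy until I1 writes@4
I3  is:6  ro:7  ex:12  wr:13
I4  is:9  ro:10  ex:11  wr:12  — struct: A0 busy until I2 writes@8
I5  is:10  ro:11  ex:16  wr:17
I6  is:18  ro:19  ex:24  wr:25  — struct: M1 busy until I5 writes@17

cycle = 10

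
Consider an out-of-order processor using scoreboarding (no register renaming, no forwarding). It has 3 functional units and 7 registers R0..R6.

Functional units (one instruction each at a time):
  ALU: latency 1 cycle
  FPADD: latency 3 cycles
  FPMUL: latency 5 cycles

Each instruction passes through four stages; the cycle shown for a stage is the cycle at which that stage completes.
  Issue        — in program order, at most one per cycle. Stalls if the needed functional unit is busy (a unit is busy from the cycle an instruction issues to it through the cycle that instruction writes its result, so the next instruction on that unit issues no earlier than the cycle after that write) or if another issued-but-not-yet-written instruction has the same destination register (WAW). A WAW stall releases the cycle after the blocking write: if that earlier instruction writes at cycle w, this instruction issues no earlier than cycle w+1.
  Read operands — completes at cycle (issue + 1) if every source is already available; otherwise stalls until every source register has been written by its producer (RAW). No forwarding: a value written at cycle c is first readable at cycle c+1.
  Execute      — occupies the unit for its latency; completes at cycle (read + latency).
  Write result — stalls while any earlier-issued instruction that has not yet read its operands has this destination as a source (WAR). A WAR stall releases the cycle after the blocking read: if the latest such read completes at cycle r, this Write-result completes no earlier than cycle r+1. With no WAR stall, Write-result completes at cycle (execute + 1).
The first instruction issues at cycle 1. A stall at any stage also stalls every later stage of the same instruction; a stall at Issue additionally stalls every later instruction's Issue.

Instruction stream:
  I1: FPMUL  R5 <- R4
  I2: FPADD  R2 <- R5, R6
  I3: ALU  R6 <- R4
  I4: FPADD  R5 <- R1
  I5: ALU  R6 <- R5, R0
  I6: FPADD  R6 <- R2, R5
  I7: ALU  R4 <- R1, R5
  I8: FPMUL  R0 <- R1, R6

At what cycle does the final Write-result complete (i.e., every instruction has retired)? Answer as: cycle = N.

cycle = 35

c1: issue I1 (FPMUL)
c2: I1 read-ops · issue I2 (FPADD)
c3: issue I3 (ALU)
c4: I3 read-ops
c5: I3 finished on ALU
c7: I1 finished on FPMUL
c8: I1→R5
c9: I2 read-ops
c10: I3→R6
c12: I2 finished on FPADD
c13: I2→R2
c14: issue I4 (FPADD)
c15: I4 read-ops · issue I5 (ALU)
c18: I4 finished on FPADD
c19: I4→R5
c20: I5 read-ops
c21: I5 finished on ALU
c22: I5→R6
c23: issue I6 (FPADD)
c24: I6 read-ops · issue I7 (ALU)
c25: I7 read-ops · issue I8 (FPMUL)
c26: I7 finished on ALU
c27: I6 finished on FPADD · I7→R4
c28: I6→R6
c29: I8 read-ops
c34: I8 finished on FPMUL
c35: I8→R0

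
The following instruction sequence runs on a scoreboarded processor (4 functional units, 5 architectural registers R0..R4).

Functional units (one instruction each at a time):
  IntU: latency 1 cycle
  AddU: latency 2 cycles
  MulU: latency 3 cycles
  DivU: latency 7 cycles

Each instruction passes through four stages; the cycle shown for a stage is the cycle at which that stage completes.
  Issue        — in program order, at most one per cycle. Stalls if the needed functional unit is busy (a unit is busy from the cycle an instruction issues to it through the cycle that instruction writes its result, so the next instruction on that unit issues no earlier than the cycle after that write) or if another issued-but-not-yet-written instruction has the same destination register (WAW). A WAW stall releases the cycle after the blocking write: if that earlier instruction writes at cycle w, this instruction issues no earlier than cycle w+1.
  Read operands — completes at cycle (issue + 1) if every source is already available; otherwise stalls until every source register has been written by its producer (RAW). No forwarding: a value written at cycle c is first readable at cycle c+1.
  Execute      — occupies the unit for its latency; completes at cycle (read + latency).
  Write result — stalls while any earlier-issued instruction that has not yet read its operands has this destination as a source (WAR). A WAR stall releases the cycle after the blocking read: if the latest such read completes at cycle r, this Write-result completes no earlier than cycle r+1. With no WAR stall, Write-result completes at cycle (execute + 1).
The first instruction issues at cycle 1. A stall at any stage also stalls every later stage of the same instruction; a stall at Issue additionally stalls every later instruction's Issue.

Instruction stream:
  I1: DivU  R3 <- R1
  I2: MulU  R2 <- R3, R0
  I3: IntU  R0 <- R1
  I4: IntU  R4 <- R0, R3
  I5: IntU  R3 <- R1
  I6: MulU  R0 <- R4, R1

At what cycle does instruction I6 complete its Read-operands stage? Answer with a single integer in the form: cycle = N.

cycle = 19

c1: issue I1 (DivU)
c2: I1 read-ops; issue I2 (MulU)
c3: issue I3 (IntU)
c4: I3 read-ops
c5: I3 finished on IntU
c9: I1 finished on DivU
c10: I1→R3
c11: I2 read-ops
c12: I3→R0
c13: issue I4 (IntU)
c14: I2 finished on MulU; I4 read-ops
c15: I2→R2; I4 finished on IntU
c16: I4→R4
c17: issue I5 (IntU)
c18: I5 read-ops; issue I6 (MulU)
c19: I5 finished on IntU; I6 read-ops
c20: I5→R3
c22: I6 finished on MulU
c23: I6→R0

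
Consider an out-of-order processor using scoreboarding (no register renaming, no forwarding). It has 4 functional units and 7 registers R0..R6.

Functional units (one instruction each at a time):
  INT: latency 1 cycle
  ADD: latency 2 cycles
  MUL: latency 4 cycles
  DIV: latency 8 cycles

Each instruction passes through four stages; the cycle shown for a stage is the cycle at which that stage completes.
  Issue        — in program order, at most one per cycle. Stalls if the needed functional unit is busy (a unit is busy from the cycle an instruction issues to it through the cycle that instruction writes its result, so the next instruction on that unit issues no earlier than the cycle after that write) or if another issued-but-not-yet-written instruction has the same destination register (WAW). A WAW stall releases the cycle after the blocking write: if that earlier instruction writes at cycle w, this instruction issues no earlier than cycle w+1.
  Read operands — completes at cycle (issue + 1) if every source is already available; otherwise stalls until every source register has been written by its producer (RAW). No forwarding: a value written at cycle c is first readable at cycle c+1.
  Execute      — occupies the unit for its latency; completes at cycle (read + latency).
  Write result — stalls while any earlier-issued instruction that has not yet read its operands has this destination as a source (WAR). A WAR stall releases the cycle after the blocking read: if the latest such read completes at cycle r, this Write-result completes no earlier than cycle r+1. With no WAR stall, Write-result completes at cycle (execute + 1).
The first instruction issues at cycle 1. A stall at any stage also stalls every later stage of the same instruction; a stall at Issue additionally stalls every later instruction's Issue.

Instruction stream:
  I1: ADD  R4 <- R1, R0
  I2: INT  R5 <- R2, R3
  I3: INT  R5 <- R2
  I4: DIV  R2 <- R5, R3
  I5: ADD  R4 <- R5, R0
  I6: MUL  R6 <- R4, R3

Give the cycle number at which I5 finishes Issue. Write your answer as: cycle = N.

t=1  I1 dispatched to ADD
t=2  I1 operands ready, I2 dispatched to INT
t=3  I2 operands ready
t=4  I1 complete, I2 complete
t=5  R4←I1, R5←I2
t=6  I3 dispatched to INT
t=7  I3 operands ready, I4 dispatched to DIV
t=8  I3 complete, I5 dispatched to ADD
t=9  R5←I3, I6 dispatched to MUL
t=10  I4 operands ready, I5 operands ready
t=12  I5 complete
t=13  R4←I5
t=14  I6 operands ready
t=18  I4 complete, I6 complete
t=19  R2←I4, R6←I6

cycle = 8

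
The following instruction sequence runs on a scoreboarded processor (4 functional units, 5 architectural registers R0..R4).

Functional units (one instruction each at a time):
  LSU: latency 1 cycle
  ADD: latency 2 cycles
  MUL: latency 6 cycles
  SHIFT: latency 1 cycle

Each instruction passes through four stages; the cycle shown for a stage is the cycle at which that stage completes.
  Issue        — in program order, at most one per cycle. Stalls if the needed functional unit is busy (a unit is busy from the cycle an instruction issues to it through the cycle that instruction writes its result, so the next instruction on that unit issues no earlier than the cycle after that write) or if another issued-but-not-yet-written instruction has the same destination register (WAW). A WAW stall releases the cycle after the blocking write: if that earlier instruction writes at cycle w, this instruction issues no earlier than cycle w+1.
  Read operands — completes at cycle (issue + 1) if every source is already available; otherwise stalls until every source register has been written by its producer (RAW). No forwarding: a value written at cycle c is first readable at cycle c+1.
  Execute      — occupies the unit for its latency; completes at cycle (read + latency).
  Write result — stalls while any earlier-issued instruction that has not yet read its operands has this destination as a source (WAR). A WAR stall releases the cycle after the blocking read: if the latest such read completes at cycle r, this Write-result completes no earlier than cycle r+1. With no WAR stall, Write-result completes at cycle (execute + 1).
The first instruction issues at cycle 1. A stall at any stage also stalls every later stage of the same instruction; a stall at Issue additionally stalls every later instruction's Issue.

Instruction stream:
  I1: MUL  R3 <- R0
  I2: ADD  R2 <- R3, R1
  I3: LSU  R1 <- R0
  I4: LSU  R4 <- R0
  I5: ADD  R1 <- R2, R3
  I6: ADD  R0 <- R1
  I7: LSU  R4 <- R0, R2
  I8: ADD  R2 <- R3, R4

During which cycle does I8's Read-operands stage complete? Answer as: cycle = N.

cycle = 27

I1: IS=1 RO=2 EX=8 WR=9
I2: IS=2 RO=10 EX=12 WR=13  [RAW R3: wait I1 write@9]
I3: IS=3 RO=4 EX=5 WR=11  [WAR R1: wait I2 read@10]
I4: IS=12 RO=13 EX=14 WR=15  [struct: LSU busy until I3 writes@11]
I5: IS=14 RO=15 EX=17 WR=18  [struct: ADD busy until I2 writes@13]
I6: IS=19 RO=20 EX=22 WR=23  [struct: ADD busy until I5 writes@18]
I7: IS=20 RO=24 EX=25 WR=26  [RAW R0: wait I6 write@23]
I8: IS=24 RO=27 EX=29 WR=30  [struct: ADD busy until I6 writes@23; RAW R4: wait I7 write@26]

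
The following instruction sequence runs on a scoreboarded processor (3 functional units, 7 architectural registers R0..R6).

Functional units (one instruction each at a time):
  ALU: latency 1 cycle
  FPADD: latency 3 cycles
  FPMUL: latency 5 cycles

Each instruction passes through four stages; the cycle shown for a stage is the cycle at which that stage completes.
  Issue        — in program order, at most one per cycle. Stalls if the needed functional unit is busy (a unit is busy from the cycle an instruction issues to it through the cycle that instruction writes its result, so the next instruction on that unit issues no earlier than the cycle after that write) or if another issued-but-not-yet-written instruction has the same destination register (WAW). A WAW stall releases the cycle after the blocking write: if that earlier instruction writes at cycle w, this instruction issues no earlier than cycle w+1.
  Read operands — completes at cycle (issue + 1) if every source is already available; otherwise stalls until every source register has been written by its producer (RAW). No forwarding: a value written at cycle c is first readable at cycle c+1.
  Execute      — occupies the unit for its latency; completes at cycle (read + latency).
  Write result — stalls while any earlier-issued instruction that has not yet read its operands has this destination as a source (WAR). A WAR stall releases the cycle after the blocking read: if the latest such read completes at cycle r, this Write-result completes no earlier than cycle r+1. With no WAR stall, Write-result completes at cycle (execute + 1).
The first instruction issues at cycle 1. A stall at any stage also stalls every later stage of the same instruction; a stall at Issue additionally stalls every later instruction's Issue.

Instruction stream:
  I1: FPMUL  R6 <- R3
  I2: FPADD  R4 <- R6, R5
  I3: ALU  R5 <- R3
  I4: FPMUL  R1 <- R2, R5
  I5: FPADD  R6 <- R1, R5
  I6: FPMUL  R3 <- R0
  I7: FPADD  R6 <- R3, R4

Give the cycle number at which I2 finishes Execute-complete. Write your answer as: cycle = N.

cycle = 12

[1] I1 dispatched to FPMUL
[2] I1 operands ready · I2 dispatched to FPADD
[3] I3 dispatched to ALU
[4] I3 operands ready
[5] I3 complete
[7] I1 complete
[8] R6←I1
[9] I2 operands ready · I4 dispatched to FPMUL
[10] R5←I3
[11] I4 operands ready
[12] I2 complete
[13] R4←I2
[14] I5 dispatched to FPADD
[16] I4 complete
[17] R1←I4
[18] I5 operands ready · I6 dispatched to FPMUL
[19] I6 operands ready
[21] I5 complete
[22] R6←I5
[23] I7 dispatched to FPADD
[24] I6 complete
[25] R3←I6
[26] I7 operands ready
[29] I7 complete
[30] R6←I7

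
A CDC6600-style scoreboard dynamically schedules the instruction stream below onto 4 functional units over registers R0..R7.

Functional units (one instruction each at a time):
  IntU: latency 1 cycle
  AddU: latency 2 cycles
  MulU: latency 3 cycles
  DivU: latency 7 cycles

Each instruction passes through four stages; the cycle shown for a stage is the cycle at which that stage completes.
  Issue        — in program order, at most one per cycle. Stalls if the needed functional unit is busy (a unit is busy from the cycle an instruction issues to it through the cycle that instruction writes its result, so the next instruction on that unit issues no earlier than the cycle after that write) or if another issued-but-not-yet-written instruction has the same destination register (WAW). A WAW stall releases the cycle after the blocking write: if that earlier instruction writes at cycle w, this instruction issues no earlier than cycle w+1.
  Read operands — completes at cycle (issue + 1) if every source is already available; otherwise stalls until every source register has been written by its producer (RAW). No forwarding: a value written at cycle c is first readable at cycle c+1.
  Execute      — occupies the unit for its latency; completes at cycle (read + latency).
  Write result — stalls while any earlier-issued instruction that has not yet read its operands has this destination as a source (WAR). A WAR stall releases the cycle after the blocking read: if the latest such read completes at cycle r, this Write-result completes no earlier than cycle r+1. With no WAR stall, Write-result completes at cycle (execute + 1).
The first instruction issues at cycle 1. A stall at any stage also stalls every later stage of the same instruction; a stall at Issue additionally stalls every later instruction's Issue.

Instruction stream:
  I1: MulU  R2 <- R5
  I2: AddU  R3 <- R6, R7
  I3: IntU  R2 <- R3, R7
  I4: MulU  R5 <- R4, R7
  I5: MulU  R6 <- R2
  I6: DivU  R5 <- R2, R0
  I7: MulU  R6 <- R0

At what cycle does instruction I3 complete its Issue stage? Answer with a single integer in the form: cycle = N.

c1: I1 issues→MulU
c2: I1 reads | I2 issues→AddU
c3: I2 reads
c5: I1 exec-done | I2 exec-done
c6: I1 writes R2 | I2 writes R3
c7: I3 issues→IntU
c8: I3 reads | I4 issues→MulU
c9: I3 exec-done | I4 reads
c10: I3 writes R2
c12: I4 exec-done
c13: I4 writes R5
c14: I5 issues→MulU
c15: I5 reads | I6 issues→DivU
c16: I6 reads
c18: I5 exec-done
c19: I5 writes R6
c20: I7 issues→MulU
c21: I7 reads
c23: I6 exec-done
c24: I6 writes R5 | I7 exec-done
c25: I7 writes R6

cycle = 7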